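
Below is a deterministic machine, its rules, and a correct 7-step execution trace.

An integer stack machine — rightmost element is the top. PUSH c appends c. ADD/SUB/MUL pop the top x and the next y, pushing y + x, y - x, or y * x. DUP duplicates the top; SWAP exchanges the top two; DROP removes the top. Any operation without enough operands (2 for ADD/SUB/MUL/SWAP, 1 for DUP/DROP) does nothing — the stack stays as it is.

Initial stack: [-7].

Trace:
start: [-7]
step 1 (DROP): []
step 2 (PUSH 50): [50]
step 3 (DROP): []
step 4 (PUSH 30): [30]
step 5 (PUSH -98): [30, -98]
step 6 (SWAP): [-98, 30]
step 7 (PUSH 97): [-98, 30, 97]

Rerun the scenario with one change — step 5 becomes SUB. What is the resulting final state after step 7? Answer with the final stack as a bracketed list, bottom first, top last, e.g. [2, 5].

(re-executing from step 5 with the substitution; state before step 5: [30])
step 5 (SUB): [30]
step 6 (SWAP): [30]
step 7 (PUSH 97): [30, 97]

[30, 97]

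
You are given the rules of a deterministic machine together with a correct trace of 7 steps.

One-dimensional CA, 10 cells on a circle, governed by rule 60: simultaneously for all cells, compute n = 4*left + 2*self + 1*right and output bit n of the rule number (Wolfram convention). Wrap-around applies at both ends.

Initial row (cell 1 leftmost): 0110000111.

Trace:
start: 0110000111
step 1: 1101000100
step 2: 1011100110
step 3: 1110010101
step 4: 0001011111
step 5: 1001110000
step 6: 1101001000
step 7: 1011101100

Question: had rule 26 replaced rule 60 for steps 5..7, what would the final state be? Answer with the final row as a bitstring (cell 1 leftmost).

(re-executing steps 5..7 under rule 26; state before step 5: 0001011111)
step 5: 1010010000
step 6: 0001101001
step 7: 1011000110

1011000110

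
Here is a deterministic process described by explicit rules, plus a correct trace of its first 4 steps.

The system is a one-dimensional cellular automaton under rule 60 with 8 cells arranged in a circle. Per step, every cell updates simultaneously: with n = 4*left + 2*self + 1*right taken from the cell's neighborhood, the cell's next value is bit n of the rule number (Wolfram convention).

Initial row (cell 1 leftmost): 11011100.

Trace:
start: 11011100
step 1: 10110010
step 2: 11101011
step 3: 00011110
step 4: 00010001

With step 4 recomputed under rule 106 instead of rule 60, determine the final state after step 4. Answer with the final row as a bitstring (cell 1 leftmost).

(re-executing step 4 under rule 106; state before step 4: 00011110)
step 4: 00110010

00110010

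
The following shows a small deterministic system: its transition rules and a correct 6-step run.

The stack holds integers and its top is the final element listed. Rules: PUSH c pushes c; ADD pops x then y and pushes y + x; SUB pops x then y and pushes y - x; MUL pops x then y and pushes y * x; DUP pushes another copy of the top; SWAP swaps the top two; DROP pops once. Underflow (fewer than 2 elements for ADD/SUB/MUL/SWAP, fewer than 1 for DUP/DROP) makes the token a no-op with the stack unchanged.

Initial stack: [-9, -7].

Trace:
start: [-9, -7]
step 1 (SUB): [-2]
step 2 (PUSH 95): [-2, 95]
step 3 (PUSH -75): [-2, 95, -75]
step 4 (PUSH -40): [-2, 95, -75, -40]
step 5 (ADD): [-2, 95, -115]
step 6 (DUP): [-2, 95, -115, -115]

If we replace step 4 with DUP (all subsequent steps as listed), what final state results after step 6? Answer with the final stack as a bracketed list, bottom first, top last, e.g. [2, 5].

(re-executing from step 4 with the substitution; state before step 4: [-2, 95, -75])
step 4 (DUP): [-2, 95, -75, -75]
step 5 (ADD): [-2, 95, -150]
step 6 (DUP): [-2, 95, -150, -150]

[-2, 95, -150, -150]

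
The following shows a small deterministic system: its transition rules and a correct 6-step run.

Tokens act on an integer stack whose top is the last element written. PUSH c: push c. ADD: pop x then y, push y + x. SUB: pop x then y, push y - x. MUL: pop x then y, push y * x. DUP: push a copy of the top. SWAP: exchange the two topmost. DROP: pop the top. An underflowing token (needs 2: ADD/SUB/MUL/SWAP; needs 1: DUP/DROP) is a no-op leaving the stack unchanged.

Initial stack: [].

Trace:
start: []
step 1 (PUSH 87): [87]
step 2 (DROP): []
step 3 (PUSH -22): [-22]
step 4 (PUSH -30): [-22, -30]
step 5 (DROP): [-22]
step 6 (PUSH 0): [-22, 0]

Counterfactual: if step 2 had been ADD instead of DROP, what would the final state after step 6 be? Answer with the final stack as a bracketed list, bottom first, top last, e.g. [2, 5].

[87, -22, 0]

(re-executing from step 2 with the substitution; state before step 2: [87])
step 2 (ADD): [87]
step 3 (PUSH -22): [87, -22]
step 4 (PUSH -30): [87, -22, -30]
step 5 (DROP): [87, -22]
step 6 (PUSH 0): [87, -22, 0]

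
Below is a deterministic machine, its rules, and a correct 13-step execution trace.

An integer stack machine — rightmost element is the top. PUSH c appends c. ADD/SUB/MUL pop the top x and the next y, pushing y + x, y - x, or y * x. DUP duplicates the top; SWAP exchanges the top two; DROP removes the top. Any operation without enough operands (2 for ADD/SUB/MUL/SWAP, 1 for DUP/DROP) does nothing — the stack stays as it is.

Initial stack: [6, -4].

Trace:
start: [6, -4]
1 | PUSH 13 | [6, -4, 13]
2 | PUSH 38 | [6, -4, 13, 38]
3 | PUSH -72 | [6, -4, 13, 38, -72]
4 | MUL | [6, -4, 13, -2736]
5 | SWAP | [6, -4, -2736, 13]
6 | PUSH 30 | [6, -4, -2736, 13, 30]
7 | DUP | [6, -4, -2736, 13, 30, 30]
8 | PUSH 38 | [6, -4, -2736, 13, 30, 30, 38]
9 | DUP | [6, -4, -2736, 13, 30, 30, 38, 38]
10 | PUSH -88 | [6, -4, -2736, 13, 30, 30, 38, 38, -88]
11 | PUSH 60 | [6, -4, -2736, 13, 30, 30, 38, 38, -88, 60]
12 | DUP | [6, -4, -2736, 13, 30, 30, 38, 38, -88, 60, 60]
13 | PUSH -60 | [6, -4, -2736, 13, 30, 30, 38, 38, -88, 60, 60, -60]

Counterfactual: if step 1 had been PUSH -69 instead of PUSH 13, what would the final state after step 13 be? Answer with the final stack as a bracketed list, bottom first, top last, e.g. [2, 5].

[6, -4, -2736, -69, 30, 30, 38, 38, -88, 60, 60, -60]

(re-executing from step 1 with the substitution; state before step 1: [6, -4])
1 | PUSH -69 | [6, -4, -69]
2 | PUSH 38 | [6, -4, -69, 38]
3 | PUSH -72 | [6, -4, -69, 38, -72]
4 | MUL | [6, -4, -69, -2736]
5 | SWAP | [6, -4, -2736, -69]
6 | PUSH 30 | [6, -4, -2736, -69, 30]
7 | DUP | [6, -4, -2736, -69, 30, 30]
8 | PUSH 38 | [6, -4, -2736, -69, 30, 30, 38]
9 | DUP | [6, -4, -2736, -69, 30, 30, 38, 38]
10 | PUSH -88 | [6, -4, -2736, -69, 30, 30, 38, 38, -88]
11 | PUSH 60 | [6, -4, -2736, -69, 30, 30, 38, 38, -88, 60]
12 | DUP | [6, -4, -2736, -69, 30, 30, 38, 38, -88, 60, 60]
13 | PUSH -60 | [6, -4, -2736, -69, 30, 30, 38, 38, -88, 60, 60, -60]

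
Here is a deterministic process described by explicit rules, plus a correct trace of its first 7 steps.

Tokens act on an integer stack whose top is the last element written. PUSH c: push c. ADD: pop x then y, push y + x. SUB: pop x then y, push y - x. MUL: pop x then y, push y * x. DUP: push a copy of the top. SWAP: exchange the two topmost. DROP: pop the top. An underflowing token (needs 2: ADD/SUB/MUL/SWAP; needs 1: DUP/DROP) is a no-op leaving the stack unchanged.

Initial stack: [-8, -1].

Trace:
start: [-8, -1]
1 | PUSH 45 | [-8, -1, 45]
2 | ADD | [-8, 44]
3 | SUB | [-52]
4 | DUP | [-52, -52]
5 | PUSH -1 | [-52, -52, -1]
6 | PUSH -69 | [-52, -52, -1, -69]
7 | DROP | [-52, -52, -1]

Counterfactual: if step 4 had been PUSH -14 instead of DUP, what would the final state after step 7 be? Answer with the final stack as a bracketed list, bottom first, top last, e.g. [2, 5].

[-52, -14, -1]

(re-executing from step 4 with the substitution; state before step 4: [-52])
4 | PUSH -14 | [-52, -14]
5 | PUSH -1 | [-52, -14, -1]
6 | PUSH -69 | [-52, -14, -1, -69]
7 | DROP | [-52, -14, -1]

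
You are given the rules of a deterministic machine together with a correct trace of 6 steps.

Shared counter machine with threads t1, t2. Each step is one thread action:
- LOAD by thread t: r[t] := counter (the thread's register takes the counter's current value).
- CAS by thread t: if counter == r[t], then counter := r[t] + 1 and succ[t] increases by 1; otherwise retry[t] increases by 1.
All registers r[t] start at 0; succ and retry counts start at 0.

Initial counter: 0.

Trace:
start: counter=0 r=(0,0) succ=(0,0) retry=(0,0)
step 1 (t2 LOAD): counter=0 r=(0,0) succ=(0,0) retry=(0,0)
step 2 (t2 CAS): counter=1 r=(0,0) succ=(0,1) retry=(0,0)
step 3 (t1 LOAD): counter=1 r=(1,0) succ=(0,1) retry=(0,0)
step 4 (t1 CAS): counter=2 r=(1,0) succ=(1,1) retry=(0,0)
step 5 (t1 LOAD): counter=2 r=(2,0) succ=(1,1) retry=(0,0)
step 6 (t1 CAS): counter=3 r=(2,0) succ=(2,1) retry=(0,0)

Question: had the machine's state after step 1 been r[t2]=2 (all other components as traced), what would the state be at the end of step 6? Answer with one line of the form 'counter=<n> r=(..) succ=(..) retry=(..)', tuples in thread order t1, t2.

state after step 1 := counter=0 r=(0,2) succ=(0,0) retry=(0,0)
step 2 (t2 CAS): counter=0 r=(0,2) succ=(0,0) retry=(0,1)
step 3 (t1 LOAD): counter=0 r=(0,2) succ=(0,0) retry=(0,1)
step 4 (t1 CAS): counter=1 r=(0,2) succ=(1,0) retry=(0,1)
step 5 (t1 LOAD): counter=1 r=(1,2) succ=(1,0) retry=(0,1)
step 6 (t1 CAS): counter=2 r=(1,2) succ=(2,0) retry=(0,1)

counter=2 r=(1,2) succ=(2,0) retry=(0,1)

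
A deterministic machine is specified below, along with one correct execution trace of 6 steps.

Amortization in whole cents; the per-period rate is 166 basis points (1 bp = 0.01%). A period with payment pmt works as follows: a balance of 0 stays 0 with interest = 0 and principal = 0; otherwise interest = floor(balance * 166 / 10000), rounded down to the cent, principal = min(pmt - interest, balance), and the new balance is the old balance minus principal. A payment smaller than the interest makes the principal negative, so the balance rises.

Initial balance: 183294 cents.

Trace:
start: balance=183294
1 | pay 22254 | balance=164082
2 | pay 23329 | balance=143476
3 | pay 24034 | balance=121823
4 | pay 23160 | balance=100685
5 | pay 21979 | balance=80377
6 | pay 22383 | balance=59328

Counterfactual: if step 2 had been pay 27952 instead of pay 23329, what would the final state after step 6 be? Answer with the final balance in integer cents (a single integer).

(re-executing from step 2 with the substitution; state before step 2: balance=164082)
2 | pay 27952 | balance=138853
3 | pay 24034 | balance=117123
4 | pay 23160 | balance=95907
5 | pay 21979 | balance=75520
6 | pay 22383 | balance=54390

54390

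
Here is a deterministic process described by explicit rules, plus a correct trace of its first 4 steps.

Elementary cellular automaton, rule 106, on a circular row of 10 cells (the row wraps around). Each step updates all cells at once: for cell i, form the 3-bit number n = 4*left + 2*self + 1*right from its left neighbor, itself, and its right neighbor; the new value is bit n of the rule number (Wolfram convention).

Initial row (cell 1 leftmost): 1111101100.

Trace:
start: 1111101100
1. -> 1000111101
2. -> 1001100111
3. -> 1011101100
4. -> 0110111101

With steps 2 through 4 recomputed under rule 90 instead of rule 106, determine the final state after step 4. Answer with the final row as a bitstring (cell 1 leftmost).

(re-executing steps 2..4 under rule 90; state before step 2: 1000111101)
2. -> 1101100101
3. -> 0101111001
4. -> 0001001110

0001001110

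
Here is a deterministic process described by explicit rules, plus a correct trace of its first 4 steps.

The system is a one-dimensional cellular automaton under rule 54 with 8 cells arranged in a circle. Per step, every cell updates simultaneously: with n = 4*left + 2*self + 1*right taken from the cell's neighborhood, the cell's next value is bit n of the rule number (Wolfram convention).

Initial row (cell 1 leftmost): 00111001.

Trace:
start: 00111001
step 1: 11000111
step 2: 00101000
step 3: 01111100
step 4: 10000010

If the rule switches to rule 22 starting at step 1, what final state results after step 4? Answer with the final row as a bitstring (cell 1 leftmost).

(re-executing steps 1..4 under rule 22; state before step 1: 00111001)
step 1: 11000111
step 2: 00101000
step 3: 01101100
step 4: 10000010

10000010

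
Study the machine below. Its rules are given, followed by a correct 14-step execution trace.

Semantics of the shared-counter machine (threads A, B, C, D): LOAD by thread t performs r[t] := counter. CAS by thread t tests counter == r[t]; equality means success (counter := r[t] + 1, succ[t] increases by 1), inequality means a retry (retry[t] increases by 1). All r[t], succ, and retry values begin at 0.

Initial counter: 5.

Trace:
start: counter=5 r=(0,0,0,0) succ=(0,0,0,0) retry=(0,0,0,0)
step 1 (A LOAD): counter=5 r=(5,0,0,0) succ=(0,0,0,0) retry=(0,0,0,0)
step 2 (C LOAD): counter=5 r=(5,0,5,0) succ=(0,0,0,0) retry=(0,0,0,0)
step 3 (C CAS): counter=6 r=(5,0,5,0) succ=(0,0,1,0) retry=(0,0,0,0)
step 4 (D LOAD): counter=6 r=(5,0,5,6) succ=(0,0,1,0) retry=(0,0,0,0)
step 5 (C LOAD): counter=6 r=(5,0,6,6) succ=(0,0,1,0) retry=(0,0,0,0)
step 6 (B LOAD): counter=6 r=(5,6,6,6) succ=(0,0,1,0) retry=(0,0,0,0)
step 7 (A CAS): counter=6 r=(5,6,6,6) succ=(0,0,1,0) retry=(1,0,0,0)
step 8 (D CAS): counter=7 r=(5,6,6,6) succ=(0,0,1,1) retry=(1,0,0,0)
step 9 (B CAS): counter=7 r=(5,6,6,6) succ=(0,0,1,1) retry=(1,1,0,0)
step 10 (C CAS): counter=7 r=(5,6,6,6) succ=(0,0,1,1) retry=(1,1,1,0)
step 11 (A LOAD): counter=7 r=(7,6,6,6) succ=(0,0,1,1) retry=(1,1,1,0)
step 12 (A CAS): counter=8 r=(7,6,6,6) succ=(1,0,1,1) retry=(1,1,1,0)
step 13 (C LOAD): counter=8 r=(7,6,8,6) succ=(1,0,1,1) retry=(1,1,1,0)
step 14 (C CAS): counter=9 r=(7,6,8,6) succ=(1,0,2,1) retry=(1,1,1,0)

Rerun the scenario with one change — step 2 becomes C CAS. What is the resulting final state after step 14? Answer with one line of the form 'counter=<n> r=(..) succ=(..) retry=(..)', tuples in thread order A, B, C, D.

counter=8 r=(6,5,7,5) succ=(2,0,1,0) retry=(0,1,3,1)

(re-executing from step 2 with the substitution; state before step 2: counter=5 r=(5,0,0,0) succ=(0,0,0,0) retry=(0,0,0,0))
step 2 (C CAS): counter=5 r=(5,0,0,0) succ=(0,0,0,0) retry=(0,0,1,0)
step 3 (C CAS): counter=5 r=(5,0,0,0) succ=(0,0,0,0) retry=(0,0,2,0)
step 4 (D LOAD): counter=5 r=(5,0,0,5) succ=(0,0,0,0) retry=(0,0,2,0)
step 5 (C LOAD): counter=5 r=(5,0,5,5) succ=(0,0,0,0) retry=(0,0,2,0)
step 6 (B LOAD): counter=5 r=(5,5,5,5) succ=(0,0,0,0) retry=(0,0,2,0)
step 7 (A CAS): counter=6 r=(5,5,5,5) succ=(1,0,0,0) retry=(0,0,2,0)
step 8 (D CAS): counter=6 r=(5,5,5,5) succ=(1,0,0,0) retry=(0,0,2,1)
step 9 (B CAS): counter=6 r=(5,5,5,5) succ=(1,0,0,0) retry=(0,1,2,1)
step 10 (C CAS): counter=6 r=(5,5,5,5) succ=(1,0,0,0) retry=(0,1,3,1)
step 11 (A LOAD): counter=6 r=(6,5,5,5) succ=(1,0,0,0) retry=(0,1,3,1)
step 12 (A CAS): counter=7 r=(6,5,5,5) succ=(2,0,0,0) retry=(0,1,3,1)
step 13 (C LOAD): counter=7 r=(6,5,7,5) succ=(2,0,0,0) retry=(0,1,3,1)
step 14 (C CAS): counter=8 r=(6,5,7,5) succ=(2,0,1,0) retry=(0,1,3,1)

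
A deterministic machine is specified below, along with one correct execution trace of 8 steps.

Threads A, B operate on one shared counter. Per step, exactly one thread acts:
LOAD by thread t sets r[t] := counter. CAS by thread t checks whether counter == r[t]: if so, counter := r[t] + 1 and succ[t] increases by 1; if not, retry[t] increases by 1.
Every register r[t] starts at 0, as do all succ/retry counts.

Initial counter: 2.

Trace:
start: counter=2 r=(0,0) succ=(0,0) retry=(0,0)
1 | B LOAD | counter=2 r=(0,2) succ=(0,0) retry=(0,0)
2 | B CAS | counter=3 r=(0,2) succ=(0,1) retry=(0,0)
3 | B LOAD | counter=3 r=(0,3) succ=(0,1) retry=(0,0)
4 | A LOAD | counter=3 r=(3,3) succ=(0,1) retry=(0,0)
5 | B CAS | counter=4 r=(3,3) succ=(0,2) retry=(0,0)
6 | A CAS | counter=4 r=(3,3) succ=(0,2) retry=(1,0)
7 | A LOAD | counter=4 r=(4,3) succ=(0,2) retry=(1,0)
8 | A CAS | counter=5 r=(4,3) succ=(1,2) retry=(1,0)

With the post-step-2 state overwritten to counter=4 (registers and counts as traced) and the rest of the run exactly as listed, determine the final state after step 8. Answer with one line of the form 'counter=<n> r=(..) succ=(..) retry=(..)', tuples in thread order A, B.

counter=6 r=(5,4) succ=(1,2) retry=(1,0)

state after step 2 := counter=4 r=(0,2) succ=(0,1) retry=(0,0)
3 | B LOAD | counter=4 r=(0,4) succ=(0,1) retry=(0,0)
4 | A LOAD | counter=4 r=(4,4) succ=(0,1) retry=(0,0)
5 | B CAS | counter=5 r=(4,4) succ=(0,2) retry=(0,0)
6 | A CAS | counter=5 r=(4,4) succ=(0,2) retry=(1,0)
7 | A LOAD | counter=5 r=(5,4) succ=(0,2) retry=(1,0)
8 | A CAS | counter=6 r=(5,4) succ=(1,2) retry=(1,0)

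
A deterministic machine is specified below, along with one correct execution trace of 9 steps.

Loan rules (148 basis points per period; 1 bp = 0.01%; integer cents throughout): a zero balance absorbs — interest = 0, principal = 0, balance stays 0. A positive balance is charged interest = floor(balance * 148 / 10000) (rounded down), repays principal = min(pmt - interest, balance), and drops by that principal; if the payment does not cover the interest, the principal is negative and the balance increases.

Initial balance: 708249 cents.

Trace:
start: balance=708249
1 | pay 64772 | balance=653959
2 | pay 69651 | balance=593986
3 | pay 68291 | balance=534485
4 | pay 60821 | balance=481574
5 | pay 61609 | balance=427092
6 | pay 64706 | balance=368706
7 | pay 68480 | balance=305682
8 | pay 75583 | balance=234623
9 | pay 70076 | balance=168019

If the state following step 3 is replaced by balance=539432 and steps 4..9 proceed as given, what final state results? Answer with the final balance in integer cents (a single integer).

state after step 3 := balance=539432
4 | pay 60821 | balance=486594
5 | pay 61609 | balance=432186
6 | pay 64706 | balance=373876
7 | pay 68480 | balance=310929
8 | pay 75583 | balance=239947
9 | pay 70076 | balance=173422

173422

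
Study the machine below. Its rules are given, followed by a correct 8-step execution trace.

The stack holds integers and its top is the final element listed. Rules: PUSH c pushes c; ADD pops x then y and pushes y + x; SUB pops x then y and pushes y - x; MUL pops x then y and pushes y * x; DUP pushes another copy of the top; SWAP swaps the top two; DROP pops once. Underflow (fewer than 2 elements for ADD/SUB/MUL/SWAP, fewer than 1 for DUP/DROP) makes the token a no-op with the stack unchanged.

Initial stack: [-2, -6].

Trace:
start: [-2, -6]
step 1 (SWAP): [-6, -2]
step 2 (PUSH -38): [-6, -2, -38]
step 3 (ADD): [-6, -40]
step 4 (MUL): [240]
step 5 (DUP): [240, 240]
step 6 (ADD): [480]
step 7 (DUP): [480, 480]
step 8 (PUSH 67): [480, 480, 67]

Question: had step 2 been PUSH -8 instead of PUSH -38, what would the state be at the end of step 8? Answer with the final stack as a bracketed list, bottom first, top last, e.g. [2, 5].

(re-executing from step 2 with the substitution; state before step 2: [-6, -2])
step 2 (PUSH -8): [-6, -2, -8]
step 3 (ADD): [-6, -10]
step 4 (MUL): [60]
step 5 (DUP): [60, 60]
step 6 (ADD): [120]
step 7 (DUP): [120, 120]
step 8 (PUSH 67): [120, 120, 67]

[120, 120, 67]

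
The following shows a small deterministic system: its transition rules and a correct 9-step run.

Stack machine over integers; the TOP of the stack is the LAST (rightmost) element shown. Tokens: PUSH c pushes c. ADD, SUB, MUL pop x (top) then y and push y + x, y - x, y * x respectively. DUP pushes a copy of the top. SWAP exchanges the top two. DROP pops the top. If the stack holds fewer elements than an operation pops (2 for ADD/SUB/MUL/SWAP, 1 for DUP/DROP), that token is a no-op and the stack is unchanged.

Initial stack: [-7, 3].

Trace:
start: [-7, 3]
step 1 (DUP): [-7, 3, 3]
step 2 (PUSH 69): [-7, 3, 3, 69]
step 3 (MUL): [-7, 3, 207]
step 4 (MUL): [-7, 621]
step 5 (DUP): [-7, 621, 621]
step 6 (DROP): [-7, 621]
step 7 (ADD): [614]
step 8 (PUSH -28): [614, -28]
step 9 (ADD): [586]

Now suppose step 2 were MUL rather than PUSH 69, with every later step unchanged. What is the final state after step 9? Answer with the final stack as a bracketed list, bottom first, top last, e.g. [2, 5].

[-91]

(re-executing from step 2 with the substitution; state before step 2: [-7, 3, 3])
step 2 (MUL): [-7, 9]
step 3 (MUL): [-63]
step 4 (MUL): [-63]
step 5 (DUP): [-63, -63]
step 6 (DROP): [-63]
step 7 (ADD): [-63]
step 8 (PUSH -28): [-63, -28]
step 9 (ADD): [-91]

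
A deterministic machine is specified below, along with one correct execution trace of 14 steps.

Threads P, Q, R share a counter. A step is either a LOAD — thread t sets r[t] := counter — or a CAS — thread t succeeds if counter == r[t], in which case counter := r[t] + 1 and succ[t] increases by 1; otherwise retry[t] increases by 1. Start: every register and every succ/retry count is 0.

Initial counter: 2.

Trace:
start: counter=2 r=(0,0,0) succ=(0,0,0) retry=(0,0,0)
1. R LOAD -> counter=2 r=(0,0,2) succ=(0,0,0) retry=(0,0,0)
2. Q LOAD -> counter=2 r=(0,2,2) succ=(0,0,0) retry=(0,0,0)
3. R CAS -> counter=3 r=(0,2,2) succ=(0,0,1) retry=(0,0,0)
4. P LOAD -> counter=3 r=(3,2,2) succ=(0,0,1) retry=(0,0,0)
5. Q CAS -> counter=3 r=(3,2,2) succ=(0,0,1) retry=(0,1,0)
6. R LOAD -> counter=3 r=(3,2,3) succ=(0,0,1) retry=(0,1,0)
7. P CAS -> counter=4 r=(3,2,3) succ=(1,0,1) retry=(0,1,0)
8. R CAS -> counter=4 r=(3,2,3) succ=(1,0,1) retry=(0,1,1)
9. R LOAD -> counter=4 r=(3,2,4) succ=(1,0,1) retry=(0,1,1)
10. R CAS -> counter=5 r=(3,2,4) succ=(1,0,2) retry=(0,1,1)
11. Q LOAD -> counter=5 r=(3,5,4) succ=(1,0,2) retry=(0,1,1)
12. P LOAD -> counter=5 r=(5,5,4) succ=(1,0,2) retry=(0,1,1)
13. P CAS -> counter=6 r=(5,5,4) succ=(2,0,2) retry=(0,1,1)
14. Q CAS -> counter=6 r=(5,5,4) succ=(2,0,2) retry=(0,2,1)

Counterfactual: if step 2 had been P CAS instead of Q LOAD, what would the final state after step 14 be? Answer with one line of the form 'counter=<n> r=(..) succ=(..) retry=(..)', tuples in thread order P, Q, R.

counter=6 r=(5,5,4) succ=(2,0,2) retry=(1,2,1)

(re-executing from step 2 with the substitution; state before step 2: counter=2 r=(0,0,2) succ=(0,0,0) retry=(0,0,0))
2. P CAS -> counter=2 r=(0,0,2) succ=(0,0,0) retry=(1,0,0)
3. R CAS -> counter=3 r=(0,0,2) succ=(0,0,1) retry=(1,0,0)
4. P LOAD -> counter=3 r=(3,0,2) succ=(0,0,1) retry=(1,0,0)
5. Q CAS -> counter=3 r=(3,0,2) succ=(0,0,1) retry=(1,1,0)
6. R LOAD -> counter=3 r=(3,0,3) succ=(0,0,1) retry=(1,1,0)
7. P CAS -> counter=4 r=(3,0,3) succ=(1,0,1) retry=(1,1,0)
8. R CAS -> counter=4 r=(3,0,3) succ=(1,0,1) retry=(1,1,1)
9. R LOAD -> counter=4 r=(3,0,4) succ=(1,0,1) retry=(1,1,1)
10. R CAS -> counter=5 r=(3,0,4) succ=(1,0,2) retry=(1,1,1)
11. Q LOAD -> counter=5 r=(3,5,4) succ=(1,0,2) retry=(1,1,1)
12. P LOAD -> counter=5 r=(5,5,4) succ=(1,0,2) retry=(1,1,1)
13. P CAS -> counter=6 r=(5,5,4) succ=(2,0,2) retry=(1,1,1)
14. Q CAS -> counter=6 r=(5,5,4) succ=(2,0,2) retry=(1,2,1)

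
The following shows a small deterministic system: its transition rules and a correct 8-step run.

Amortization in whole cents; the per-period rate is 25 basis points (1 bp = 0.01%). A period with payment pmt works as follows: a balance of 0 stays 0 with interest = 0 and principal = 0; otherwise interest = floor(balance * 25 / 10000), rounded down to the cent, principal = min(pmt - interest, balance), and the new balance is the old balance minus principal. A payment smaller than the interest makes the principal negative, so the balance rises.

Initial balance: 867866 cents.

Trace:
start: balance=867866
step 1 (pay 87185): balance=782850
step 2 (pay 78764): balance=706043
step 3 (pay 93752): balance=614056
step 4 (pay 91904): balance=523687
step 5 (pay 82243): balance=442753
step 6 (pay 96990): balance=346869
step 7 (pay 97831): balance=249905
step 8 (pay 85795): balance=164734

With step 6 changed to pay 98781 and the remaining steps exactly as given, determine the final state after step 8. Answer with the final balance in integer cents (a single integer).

(re-executing from step 6 with the substitution; state before step 6: balance=442753)
step 6 (pay 98781): balance=345078
step 7 (pay 97831): balance=248109
step 8 (pay 85795): balance=162934

162934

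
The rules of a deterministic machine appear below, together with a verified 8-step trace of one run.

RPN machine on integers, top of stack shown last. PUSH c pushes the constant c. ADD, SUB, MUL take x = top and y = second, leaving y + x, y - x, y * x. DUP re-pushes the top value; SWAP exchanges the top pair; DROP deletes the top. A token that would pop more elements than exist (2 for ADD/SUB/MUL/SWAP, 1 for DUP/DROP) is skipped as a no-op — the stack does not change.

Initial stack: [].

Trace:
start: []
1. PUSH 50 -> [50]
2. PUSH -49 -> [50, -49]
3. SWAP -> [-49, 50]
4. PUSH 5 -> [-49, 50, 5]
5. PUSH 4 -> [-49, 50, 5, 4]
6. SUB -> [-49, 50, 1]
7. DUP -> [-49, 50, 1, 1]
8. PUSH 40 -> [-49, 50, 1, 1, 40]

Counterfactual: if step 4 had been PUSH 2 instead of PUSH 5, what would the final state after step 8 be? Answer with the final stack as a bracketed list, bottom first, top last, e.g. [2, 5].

(re-executing from step 4 with the substitution; state before step 4: [-49, 50])
4. PUSH 2 -> [-49, 50, 2]
5. PUSH 4 -> [-49, 50, 2, 4]
6. SUB -> [-49, 50, -2]
7. DUP -> [-49, 50, -2, -2]
8. PUSH 40 -> [-49, 50, -2, -2, 40]

[-49, 50, -2, -2, 40]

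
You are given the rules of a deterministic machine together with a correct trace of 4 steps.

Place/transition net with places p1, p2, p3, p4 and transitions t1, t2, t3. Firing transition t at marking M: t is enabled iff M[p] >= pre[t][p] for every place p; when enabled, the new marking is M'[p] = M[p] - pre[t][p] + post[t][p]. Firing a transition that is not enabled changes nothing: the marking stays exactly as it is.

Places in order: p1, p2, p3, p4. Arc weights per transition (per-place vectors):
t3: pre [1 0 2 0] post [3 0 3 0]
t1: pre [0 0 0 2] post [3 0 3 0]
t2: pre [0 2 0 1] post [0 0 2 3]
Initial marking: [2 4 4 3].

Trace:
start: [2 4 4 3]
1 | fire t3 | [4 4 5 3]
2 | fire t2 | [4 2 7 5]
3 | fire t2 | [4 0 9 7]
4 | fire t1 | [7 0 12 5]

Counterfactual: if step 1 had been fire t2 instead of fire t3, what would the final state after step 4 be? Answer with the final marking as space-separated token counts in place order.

5 0 11 5

(re-executing from step 1 with the substitution; state before step 1: [2 4 4 3])
1 | fire t2 | [2 2 6 5]
2 | fire t2 | [2 0 8 7]
3 | fire t2 | [2 0 8 7]
4 | fire t1 | [5 0 11 5]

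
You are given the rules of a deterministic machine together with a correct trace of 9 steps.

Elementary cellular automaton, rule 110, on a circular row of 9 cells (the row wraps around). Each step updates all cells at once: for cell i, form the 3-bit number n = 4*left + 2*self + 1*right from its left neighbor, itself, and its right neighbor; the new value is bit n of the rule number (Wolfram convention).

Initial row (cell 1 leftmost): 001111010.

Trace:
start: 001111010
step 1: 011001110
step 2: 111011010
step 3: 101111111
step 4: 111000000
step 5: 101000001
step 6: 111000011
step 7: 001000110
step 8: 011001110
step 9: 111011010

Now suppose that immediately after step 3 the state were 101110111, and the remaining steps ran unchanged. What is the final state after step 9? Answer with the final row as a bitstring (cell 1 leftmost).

111110000

state after step 3 := 101110111
step 4: 111011100
step 5: 101110101
step 6: 111011111
step 7: 001110000
step 8: 011010000
step 9: 111110000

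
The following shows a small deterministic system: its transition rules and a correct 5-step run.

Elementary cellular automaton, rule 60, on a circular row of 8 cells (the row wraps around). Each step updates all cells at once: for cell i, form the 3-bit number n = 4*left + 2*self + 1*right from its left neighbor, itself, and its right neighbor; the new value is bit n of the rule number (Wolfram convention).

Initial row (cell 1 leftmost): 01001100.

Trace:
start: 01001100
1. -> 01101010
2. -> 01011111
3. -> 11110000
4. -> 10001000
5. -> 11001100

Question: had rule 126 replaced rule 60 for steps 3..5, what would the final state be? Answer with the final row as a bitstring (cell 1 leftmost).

(re-executing steps 3..5 under rule 126; state before step 3: 01011111)
3. -> 11110001
4. -> 00011011
5. -> 10111111

10111111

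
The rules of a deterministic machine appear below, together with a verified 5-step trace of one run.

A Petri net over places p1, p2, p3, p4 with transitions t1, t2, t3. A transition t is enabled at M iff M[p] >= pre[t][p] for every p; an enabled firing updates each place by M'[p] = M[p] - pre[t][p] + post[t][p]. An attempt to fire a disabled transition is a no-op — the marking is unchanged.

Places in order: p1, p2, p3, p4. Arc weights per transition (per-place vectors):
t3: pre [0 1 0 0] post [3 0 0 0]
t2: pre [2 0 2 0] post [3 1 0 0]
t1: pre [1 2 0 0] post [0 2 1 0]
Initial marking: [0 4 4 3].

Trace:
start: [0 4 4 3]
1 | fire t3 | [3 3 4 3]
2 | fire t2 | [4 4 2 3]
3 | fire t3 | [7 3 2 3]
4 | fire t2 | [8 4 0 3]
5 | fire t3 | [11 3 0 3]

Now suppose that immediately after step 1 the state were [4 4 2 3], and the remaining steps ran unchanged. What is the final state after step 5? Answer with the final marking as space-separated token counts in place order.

state after step 1 := [4 4 2 3]
2 | fire t2 | [5 5 0 3]
3 | fire t3 | [8 4 0 3]
4 | fire t2 | [8 4 0 3]
5 | fire t3 | [11 3 0 3]

11 3 0 3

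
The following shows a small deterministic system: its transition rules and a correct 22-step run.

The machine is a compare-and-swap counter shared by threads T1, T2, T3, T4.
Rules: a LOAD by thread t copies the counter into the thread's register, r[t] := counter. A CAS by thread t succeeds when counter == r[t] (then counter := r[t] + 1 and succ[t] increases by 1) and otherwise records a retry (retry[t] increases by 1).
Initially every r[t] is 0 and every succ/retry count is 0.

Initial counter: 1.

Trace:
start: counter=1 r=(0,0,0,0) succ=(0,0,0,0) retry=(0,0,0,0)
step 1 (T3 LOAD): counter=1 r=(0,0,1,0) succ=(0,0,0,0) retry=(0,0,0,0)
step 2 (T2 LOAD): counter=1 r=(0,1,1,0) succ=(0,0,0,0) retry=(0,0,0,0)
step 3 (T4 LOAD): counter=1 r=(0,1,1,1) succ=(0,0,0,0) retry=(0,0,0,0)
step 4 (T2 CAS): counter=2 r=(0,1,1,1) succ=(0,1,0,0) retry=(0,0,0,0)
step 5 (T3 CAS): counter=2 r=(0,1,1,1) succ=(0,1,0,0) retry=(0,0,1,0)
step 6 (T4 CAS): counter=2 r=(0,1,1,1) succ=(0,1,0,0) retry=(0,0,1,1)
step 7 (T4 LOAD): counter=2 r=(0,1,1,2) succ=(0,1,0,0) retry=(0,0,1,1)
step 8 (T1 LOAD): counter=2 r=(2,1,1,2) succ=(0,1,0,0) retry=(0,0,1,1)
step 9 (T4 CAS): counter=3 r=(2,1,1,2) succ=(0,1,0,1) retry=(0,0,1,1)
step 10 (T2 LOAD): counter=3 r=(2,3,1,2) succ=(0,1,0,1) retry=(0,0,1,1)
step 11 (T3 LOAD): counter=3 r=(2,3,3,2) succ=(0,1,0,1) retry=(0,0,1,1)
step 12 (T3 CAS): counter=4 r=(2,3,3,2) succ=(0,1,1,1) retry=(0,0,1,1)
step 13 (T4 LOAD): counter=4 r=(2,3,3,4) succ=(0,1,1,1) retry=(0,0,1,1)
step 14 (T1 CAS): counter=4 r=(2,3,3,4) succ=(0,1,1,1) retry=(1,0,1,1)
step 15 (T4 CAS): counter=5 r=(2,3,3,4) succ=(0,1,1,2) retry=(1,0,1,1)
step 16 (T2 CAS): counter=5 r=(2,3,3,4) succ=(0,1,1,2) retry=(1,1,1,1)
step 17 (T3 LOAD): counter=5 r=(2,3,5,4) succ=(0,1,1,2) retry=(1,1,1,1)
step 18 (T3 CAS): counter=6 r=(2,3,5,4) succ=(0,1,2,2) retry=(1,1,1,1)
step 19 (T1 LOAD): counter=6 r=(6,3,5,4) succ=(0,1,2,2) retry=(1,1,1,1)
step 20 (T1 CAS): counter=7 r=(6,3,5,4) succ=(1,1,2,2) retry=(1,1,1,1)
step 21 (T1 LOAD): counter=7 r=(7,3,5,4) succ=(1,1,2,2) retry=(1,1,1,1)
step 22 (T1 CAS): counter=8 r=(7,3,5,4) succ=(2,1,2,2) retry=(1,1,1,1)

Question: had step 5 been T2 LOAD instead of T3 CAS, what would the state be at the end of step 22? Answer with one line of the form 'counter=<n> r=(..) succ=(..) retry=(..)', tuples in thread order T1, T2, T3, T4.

counter=8 r=(7,3,5,4) succ=(2,1,2,2) retry=(1,1,0,1)

(re-executing from step 5 with the substitution; state before step 5: counter=2 r=(0,1,1,1) succ=(0,1,0,0) retry=(0,0,0,0))
step 5 (T2 LOAD): counter=2 r=(0,2,1,1) succ=(0,1,0,0) retry=(0,0,0,0)
step 6 (T4 CAS): counter=2 r=(0,2,1,1) succ=(0,1,0,0) retry=(0,0,0,1)
step 7 (T4 LOAD): counter=2 r=(0,2,1,2) succ=(0,1,0,0) retry=(0,0,0,1)
step 8 (T1 LOAD): counter=2 r=(2,2,1,2) succ=(0,1,0,0) retry=(0,0,0,1)
step 9 (T4 CAS): counter=3 r=(2,2,1,2) succ=(0,1,0,1) retry=(0,0,0,1)
step 10 (T2 LOAD): counter=3 r=(2,3,1,2) succ=(0,1,0,1) retry=(0,0,0,1)
step 11 (T3 LOAD): counter=3 r=(2,3,3,2) succ=(0,1,0,1) retry=(0,0,0,1)
step 12 (T3 CAS): counter=4 r=(2,3,3,2) succ=(0,1,1,1) retry=(0,0,0,1)
step 13 (T4 LOAD): counter=4 r=(2,3,3,4) succ=(0,1,1,1) retry=(0,0,0,1)
step 14 (T1 CAS): counter=4 r=(2,3,3,4) succ=(0,1,1,1) retry=(1,0,0,1)
step 15 (T4 CAS): counter=5 r=(2,3,3,4) succ=(0,1,1,2) retry=(1,0,0,1)
step 16 (T2 CAS): counter=5 r=(2,3,3,4) succ=(0,1,1,2) retry=(1,1,0,1)
step 17 (T3 LOAD): counter=5 r=(2,3,5,4) succ=(0,1,1,2) retry=(1,1,0,1)
step 18 (T3 CAS): counter=6 r=(2,3,5,4) succ=(0,1,2,2) retry=(1,1,0,1)
step 19 (T1 LOAD): counter=6 r=(6,3,5,4) succ=(0,1,2,2) retry=(1,1,0,1)
step 20 (T1 CAS): counter=7 r=(6,3,5,4) succ=(1,1,2,2) retry=(1,1,0,1)
step 21 (T1 LOAD): counter=7 r=(7,3,5,4) succ=(1,1,2,2) retry=(1,1,0,1)
step 22 (T1 CAS): counter=8 r=(7,3,5,4) succ=(2,1,2,2) retry=(1,1,0,1)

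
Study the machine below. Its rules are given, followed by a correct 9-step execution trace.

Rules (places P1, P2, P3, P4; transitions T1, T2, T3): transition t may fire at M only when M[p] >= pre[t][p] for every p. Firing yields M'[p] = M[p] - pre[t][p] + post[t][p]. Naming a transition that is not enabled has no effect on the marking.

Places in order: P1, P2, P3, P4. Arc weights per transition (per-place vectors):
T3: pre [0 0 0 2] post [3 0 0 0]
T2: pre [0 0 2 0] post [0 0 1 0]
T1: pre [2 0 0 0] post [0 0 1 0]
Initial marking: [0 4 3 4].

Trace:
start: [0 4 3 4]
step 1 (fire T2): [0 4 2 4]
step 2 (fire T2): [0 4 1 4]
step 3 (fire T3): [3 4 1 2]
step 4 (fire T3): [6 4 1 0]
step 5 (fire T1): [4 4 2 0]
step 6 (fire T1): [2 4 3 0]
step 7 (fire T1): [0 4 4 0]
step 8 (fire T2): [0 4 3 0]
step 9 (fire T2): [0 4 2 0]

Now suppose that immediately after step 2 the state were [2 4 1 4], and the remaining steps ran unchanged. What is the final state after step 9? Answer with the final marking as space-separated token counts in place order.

state after step 2 := [2 4 1 4]
step 3 (fire T3): [5 4 1 2]
step 4 (fire T3): [8 4 1 0]
step 5 (fire T1): [6 4 2 0]
step 6 (fire T1): [4 4 3 0]
step 7 (fire T1): [2 4 4 0]
step 8 (fire T2): [2 4 3 0]
step 9 (fire T2): [2 4 2 0]

2 4 2 0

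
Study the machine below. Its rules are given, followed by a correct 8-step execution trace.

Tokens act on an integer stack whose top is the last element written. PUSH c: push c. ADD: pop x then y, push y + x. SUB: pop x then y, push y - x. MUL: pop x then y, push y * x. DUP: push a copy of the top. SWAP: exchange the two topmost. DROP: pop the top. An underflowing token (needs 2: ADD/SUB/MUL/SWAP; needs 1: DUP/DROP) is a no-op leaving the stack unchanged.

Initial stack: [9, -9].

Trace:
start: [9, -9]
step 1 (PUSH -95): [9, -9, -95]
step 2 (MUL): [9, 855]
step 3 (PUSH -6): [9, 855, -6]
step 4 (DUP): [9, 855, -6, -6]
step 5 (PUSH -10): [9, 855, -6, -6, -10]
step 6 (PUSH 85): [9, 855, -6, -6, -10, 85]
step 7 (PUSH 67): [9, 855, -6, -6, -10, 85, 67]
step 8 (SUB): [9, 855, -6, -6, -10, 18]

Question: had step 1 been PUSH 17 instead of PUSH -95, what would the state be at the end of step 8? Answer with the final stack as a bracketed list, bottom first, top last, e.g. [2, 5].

(re-executing from step 1 with the substitution; state before step 1: [9, -9])
step 1 (PUSH 17): [9, -9, 17]
step 2 (MUL): [9, -153]
step 3 (PUSH -6): [9, -153, -6]
step 4 (DUP): [9, -153, -6, -6]
step 5 (PUSH -10): [9, -153, -6, -6, -10]
step 6 (PUSH 85): [9, -153, -6, -6, -10, 85]
step 7 (PUSH 67): [9, -153, -6, -6, -10, 85, 67]
step 8 (SUB): [9, -153, -6, -6, -10, 18]

[9, -153, -6, -6, -10, 18]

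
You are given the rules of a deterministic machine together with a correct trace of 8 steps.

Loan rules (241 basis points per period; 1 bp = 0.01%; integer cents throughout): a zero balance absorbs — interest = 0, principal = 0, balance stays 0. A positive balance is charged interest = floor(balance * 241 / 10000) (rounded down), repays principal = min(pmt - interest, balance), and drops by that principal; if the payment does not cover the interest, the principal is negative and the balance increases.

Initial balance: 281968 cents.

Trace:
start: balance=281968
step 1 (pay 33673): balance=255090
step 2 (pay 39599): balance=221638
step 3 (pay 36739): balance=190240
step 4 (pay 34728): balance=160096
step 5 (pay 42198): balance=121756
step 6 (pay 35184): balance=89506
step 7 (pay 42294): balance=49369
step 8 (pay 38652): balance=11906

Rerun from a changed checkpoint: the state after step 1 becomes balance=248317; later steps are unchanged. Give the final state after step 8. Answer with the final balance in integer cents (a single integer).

3905

state after step 1 := balance=248317
step 2 (pay 39599): balance=214702
step 3 (pay 36739): balance=183137
step 4 (pay 34728): balance=152822
step 5 (pay 42198): balance=114307
step 6 (pay 35184): balance=81877
step 7 (pay 42294): balance=41556
step 8 (pay 38652): balance=3905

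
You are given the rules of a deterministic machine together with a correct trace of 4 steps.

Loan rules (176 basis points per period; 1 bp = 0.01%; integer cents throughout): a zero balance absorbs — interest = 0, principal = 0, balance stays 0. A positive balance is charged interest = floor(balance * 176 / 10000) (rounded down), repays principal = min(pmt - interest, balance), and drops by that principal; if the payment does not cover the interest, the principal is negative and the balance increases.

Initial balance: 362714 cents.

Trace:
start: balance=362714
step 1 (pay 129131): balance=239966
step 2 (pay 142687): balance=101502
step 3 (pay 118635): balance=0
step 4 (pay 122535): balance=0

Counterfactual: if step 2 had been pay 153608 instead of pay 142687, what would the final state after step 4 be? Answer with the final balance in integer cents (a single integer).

(re-executing from step 2 with the substitution; state before step 2: balance=239966)
step 2 (pay 153608): balance=90581
step 3 (pay 118635): balance=0
step 4 (pay 122535): balance=0

0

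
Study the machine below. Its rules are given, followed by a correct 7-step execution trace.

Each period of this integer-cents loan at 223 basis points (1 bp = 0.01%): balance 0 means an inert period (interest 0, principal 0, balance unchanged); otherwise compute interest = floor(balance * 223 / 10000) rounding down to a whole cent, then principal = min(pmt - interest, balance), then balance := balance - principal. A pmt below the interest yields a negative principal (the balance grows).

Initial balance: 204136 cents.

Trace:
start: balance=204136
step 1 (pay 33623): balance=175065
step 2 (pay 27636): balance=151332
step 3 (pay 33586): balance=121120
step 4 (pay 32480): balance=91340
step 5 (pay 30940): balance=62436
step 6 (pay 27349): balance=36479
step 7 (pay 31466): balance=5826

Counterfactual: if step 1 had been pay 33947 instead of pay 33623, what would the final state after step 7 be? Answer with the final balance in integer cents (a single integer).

5458

(re-executing from step 1 with the substitution; state before step 1: balance=204136)
step 1 (pay 33947): balance=174741
step 2 (pay 27636): balance=151001
step 3 (pay 33586): balance=120782
step 4 (pay 32480): balance=90995
step 5 (pay 30940): balance=62084
step 6 (pay 27349): balance=36119
step 7 (pay 31466): balance=5458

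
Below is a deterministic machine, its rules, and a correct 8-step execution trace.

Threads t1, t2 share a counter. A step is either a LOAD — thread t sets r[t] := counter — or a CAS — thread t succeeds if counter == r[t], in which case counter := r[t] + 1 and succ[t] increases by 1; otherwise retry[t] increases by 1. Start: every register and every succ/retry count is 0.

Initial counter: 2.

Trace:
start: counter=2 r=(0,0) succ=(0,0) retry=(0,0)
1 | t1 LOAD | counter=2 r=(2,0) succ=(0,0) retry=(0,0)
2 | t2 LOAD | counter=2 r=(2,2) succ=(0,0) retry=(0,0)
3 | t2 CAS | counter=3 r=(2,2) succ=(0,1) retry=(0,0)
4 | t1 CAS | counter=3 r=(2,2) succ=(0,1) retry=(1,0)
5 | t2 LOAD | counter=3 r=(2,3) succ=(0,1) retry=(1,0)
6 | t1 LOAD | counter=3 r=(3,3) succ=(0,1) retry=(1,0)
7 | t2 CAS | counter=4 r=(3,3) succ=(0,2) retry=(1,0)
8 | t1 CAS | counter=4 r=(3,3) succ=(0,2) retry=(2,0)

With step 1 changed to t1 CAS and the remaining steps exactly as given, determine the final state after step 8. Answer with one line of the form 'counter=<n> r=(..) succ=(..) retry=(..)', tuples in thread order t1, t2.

(re-executing from step 1 with the substitution; state before step 1: counter=2 r=(0,0) succ=(0,0) retry=(0,0))
1 | t1 CAS | counter=2 r=(0,0) succ=(0,0) retry=(1,0)
2 | t2 LOAD | counter=2 r=(0,2) succ=(0,0) retry=(1,0)
3 | t2 CAS | counter=3 r=(0,2) succ=(0,1) retry=(1,0)
4 | t1 CAS | counter=3 r=(0,2) succ=(0,1) retry=(2,0)
5 | t2 LOAD | counter=3 r=(0,3) succ=(0,1) retry=(2,0)
6 | t1 LOAD | counter=3 r=(3,3) succ=(0,1) retry=(2,0)
7 | t2 CAS | counter=4 r=(3,3) succ=(0,2) retry=(2,0)
8 | t1 CAS | counter=4 r=(3,3) succ=(0,2) retry=(3,0)

counter=4 r=(3,3) succ=(0,2) retry=(3,0)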